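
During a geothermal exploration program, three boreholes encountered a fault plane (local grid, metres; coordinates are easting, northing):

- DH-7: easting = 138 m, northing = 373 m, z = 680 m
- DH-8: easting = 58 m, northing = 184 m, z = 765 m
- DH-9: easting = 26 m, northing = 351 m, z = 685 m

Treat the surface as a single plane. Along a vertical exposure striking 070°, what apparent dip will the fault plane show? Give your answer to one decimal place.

Two edge vectors: DH-7→DH-8 = (-80, -189, 85), DH-7→DH-9 = (-112, -22, 5).
Normal n = (DH-7→DH-8) × (DH-7→DH-9) = (925, -9120, -19408).
So ∂z/∂easting = −n_x/n_z = 0.04766 and ∂z/∂northing = −n_y/n_z = −0.46991.
Unit vector along 070° is (sin 70°, cos 70°) = (0.9397, 0.3420).
Slope in that direction = a·(0.9397) + b·(0.3420) = −0.11593.
Apparent dip = arctan|0.11593| = 6.6° (true dip is 25.3°, so apparent ≤ true as expected).

6.6°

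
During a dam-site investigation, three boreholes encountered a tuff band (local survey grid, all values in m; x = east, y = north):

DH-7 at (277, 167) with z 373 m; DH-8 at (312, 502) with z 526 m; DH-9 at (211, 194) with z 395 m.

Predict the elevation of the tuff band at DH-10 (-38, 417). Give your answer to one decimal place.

Let the plane be z = a·x + b·y + c.
DH-8−DH-7: 35a + 335b = 153;  DH-9−DH-7: −66a + 27b = 22.
Solving gives a = −0.14049, b = 0.47139.
Then c = 373 − a·277 − b·167 = 333.19.
At (-38, 417): z = 5.3 + 196.6 + 333.19 = 535.1 m.

535.1 m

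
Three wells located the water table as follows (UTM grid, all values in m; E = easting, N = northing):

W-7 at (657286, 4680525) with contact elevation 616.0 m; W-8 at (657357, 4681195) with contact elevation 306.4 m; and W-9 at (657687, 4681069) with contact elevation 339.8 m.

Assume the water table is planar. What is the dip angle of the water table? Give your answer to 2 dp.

Two edge vectors: W-7→W-8 = (71, 670, -309.6), W-7→W-9 = (401, 544, -276.2).
Normal n = (W-7→W-8) × (W-7→W-9) = (-16631.6, -104539.4, -230046).
So ∂z/∂E = −n_x/n_z = −0.07230 and ∂z/∂N = −n_y/n_z = −0.45443.
Gradient magnitude |∇z| = √(a² + b²) = √(0.00523 + 0.20651) = 0.46014.
True dip = arctan(0.46014) = 24.71°, dipping toward N (azimuth ≈ 009°).

24.71°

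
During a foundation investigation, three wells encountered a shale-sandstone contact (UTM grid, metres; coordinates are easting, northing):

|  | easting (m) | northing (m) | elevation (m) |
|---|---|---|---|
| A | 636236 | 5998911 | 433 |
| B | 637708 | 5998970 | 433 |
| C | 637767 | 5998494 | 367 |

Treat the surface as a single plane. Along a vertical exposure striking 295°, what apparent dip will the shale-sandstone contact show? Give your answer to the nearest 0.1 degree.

Two edge vectors: A→B = (1472, 59, 0), A→C = (1531, -417, -66).
Normal n = (A→B) × (A→C) = (-3894, 97152, -704153).
So ∂z/∂easting = −n_x/n_z = −0.00553 and ∂z/∂northing = −n_y/n_z = 0.13797.
Unit vector along 295° is (sin 295°, cos 295°) = (-0.9063, 0.4226).
Slope in that direction = a·(-0.9063) + b·(0.4226) = 0.06332.
Apparent dip = arctan|0.06332| = 3.6° (true dip is 7.9°, so apparent ≤ true as expected).

3.6°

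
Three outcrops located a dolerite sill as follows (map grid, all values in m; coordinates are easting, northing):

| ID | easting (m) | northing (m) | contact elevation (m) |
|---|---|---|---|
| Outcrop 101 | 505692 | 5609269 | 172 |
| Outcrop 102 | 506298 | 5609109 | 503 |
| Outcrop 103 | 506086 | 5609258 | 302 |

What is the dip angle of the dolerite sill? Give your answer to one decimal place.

44.0°

Two edge vectors: Outcrop 101→Outcrop 102 = (606, -160, 331), Outcrop 101→Outcrop 103 = (394, -11, 130).
Normal n = (Outcrop 101→Outcrop 102) × (Outcrop 101→Outcrop 103) = (-17159, 51634, 56374).
So ∂z/∂easting = −n_x/n_z = 0.30438 and ∂z/∂northing = −n_y/n_z = −0.91592.
Gradient magnitude |∇z| = √(a² + b²) = √(0.09265 + 0.83891) = 0.96517.
True dip = arctan(0.96517) = 44.0°, dipping toward NNW (azimuth ≈ 342°).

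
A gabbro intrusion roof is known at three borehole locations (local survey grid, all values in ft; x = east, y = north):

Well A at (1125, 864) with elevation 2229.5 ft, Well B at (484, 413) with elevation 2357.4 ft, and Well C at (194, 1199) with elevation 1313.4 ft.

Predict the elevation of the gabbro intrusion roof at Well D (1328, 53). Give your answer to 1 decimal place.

3250.6 ft

Let the plane be z = a·x + b·y + c.
Well B−Well A: −641a − 451b = 127.9;  Well C−Well A: −931a + 335b = −916.1.
Solving gives a = 0.583525, b = −1.112949.
Then c = 2229.5 − a·1125 − b·864 = 2534.62.
At (1328, 53): z = 774.9 − 59.0 + 2534.62 = 3250.6 ft.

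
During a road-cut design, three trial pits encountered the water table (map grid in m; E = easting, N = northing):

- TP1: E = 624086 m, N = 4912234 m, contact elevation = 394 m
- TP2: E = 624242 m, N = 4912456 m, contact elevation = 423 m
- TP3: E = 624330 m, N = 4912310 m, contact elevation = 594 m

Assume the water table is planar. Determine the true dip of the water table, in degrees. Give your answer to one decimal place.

Two edge vectors: TP1→TP2 = (156, 222, 29), TP1→TP3 = (244, 76, 200).
Normal n = (TP1→TP2) × (TP1→TP3) = (42196, -24124, -42312).
So ∂z/∂E = −n_x/n_z = 0.99726 and ∂z/∂N = −n_y/n_z = −0.57015.
Gradient magnitude |∇z| = √(a² + b²) = √(0.99452 + 0.32507) = 1.14873.
True dip = arctan(1.14873) = 49.0°, dipping toward WNW (azimuth ≈ 300°).

49.0°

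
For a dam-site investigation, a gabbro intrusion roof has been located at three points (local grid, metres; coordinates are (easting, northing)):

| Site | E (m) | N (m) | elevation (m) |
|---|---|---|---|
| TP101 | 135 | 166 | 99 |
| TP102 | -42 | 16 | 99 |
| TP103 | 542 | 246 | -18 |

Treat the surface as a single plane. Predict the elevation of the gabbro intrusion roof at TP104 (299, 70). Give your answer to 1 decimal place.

-4.8 m

Let the plane be z = a·E + b·N + c.
TP102−TP101: −177a − 150b = 0;  TP103−TP101: 407a + 80b = −117.
Solving gives a = −0.37428, b = 0.44165.
Then c = 99 − a·135 − b·166 = 76.21.
At (299, 70): z = −111.9 + 30.9 + 76.21 = -4.8 m.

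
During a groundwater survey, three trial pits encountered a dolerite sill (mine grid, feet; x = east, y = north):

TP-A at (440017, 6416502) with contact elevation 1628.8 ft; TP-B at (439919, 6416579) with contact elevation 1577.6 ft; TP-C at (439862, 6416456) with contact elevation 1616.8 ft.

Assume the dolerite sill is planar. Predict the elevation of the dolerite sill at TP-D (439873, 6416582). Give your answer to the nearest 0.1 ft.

1567.2 ft

Two edge vectors: TP-A→TP-B = (-98, 77, -51.2), TP-A→TP-C = (-155, -46, -12).
Normal n = (TP-A→TP-B) × (TP-A→TP-C) = (-3279.2, 6760, 16443).
So ∂z/∂x = −n_x/n_z = 0.199428328 and ∂z/∂y = −n_y/n_z = −0.411117193.
Intercept c from TP-A: 1628.8 − 87751.85 + 2637934.29 = 2551811.23.
At (439873, 6416582): z = 87723.1 − 2637967.2 + 2551811.23 = 1567.2 ft.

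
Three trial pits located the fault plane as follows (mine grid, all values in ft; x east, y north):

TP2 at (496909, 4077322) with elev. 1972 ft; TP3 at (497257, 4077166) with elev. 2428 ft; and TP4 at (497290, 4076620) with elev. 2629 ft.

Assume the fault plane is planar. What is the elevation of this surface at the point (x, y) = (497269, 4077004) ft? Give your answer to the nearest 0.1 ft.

2490.2 ft

Two edge vectors: TP2→TP3 = (348, -156, 456), TP2→TP4 = (381, -702, 657).
Normal n = (TP2→TP3) × (TP2→TP4) = (217620, -54900, -184860).
So ∂z/∂x = −n_x/n_z = 1.177215190 and ∂z/∂y = −n_y/n_z = −0.296981500.
Intercept c from TP2: 1972 − 584968.82 + 1210889.20 = 627892.38.
At (497269, 4077004): z = 585392.6 − 1210794.8 + 627892.38 = 2490.2 ft.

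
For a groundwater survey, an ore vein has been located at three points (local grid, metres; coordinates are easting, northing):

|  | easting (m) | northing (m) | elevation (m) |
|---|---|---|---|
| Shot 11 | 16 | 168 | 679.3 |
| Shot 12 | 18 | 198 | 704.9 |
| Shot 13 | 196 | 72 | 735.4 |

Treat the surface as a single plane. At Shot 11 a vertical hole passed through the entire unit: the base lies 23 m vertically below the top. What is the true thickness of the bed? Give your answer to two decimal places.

Let the plane be z = a·easting + b·northing + c.
Shot 12−Shot 11: 2a + 30b = 25.6;  Shot 13−Shot 11: 180a − 96b = 56.1.
Solving gives a = 0.74045, b = 0.80397.
|∇z| = √(a²+b²) = 1.09299, so dip δ = arctan(1.09299) = 47.54°.
True thickness = vertical thickness × cos δ = 23 × cos 47.54° = 15.53 m.

15.53 m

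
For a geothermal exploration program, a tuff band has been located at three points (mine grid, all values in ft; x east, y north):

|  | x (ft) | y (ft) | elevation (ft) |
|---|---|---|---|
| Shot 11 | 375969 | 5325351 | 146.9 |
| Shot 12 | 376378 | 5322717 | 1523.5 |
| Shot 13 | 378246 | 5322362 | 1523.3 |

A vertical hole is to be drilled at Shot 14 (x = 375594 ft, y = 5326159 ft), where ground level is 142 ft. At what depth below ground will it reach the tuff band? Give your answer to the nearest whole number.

Let the plane be z = a·x + b·y + c.
Shot 12−Shot 11: 409a − 2634b = 1376.6;  Shot 13−Shot 11: 2277a − 2989b = 1376.4.
Solving gives a = −0.10245190, b = −0.53853562.
Then c = 146.9 − a·375969 − b·5325351 = 2906556.85.
At (375594, 5326159): z_contact = −38480.3 − 2868326.3 + 2906556.85 = -249.8 ft.
Depth below ground = 142 − (-249.8) = 392 ft.

392 ft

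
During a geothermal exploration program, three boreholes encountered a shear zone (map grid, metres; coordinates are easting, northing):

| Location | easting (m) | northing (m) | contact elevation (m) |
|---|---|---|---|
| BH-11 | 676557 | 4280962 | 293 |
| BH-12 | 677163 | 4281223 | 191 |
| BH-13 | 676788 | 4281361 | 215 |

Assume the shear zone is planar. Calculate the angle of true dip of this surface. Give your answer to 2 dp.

9.76°

Two edge vectors: BH-11→BH-12 = (606, 261, -102), BH-11→BH-13 = (231, 399, -78).
Normal n = (BH-11→BH-12) × (BH-11→BH-13) = (20340, 23706, 181503).
So ∂z/∂easting = −n_x/n_z = −0.11206 and ∂z/∂northing = −n_y/n_z = −0.13061.
Gradient magnitude |∇z| = √(a² + b²) = √(0.01256 + 0.01706) = 0.17210.
True dip = arctan(0.17210) = 9.76°, dipping toward NE (azimuth ≈ 041°).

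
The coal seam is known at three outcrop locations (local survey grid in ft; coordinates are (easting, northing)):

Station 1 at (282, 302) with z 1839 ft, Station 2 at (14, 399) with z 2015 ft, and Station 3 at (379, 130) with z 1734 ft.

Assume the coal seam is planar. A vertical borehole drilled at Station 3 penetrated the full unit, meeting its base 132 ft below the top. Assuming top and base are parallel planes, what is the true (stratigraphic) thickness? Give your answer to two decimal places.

111.93 ft

Two edge vectors: Station 1→Station 2 = (-268, 97, 176), Station 1→Station 3 = (97, -172, -105).
Normal n = (Station 1→Station 2) × (Station 1→Station 3) = (20087, -11068, 36687).
So ∂z/∂E = −n_x/n_z = −0.54752 and ∂z/∂N = −n_y/n_z = 0.30169.
|∇z| = √(a²+b²) = 0.62514, so dip δ = arctan(0.62514) = 32.01°.
True thickness = vertical thickness × cos δ = 132 × cos 32.01° = 111.93 ft.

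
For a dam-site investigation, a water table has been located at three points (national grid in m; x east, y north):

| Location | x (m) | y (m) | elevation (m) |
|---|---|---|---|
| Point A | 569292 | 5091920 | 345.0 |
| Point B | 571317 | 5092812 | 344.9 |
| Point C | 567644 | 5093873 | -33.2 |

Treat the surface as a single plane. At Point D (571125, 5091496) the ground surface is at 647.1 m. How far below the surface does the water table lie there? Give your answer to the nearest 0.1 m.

128.3 m

Let the plane be z = a·x + b·y + c.
Point B−Point A: 2025a + 892b = −0.1;  Point C−Point A: −1648a + 1953b = −378.2.
Solving gives a = 0.062150964, b = −0.141205945.
Then c = 345 − a·569292 − b·5091920 = 683972.33.
At (571125, 5091496): z_contact = 35495.97 − 718949.50 + 683972.33 = 518.79 m.
Depth below ground = 647.1 − 518.79 = 128.3 m.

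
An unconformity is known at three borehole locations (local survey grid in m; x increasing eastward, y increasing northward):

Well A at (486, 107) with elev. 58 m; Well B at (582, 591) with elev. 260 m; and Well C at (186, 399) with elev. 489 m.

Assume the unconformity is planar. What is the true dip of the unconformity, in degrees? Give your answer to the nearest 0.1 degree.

46.3°

Let the plane be z = a·x + b·y + c.
Well B−Well A: 96a + 484b = 202;  Well C−Well A: −300a + 292b = 431.
Solving gives a = −0.86370, b = 0.58867.
Gradient magnitude |∇z| = √(a² + b²) = √(0.74597 + 0.34653) = 1.04523.
True dip = arctan(1.04523) = 46.3°, dipping toward SE (azimuth ≈ 124°).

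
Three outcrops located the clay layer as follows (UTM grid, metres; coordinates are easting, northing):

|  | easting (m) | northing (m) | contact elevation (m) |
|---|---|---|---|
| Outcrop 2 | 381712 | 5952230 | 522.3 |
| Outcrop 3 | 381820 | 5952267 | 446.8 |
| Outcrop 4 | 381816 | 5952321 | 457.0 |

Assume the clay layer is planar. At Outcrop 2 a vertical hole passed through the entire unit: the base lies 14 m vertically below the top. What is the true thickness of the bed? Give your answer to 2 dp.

11.16 m

Two edge vectors: Outcrop 2→Outcrop 3 = (108, 37, -75.5), Outcrop 2→Outcrop 4 = (104, 91, -65.3).
Normal n = (Outcrop 2→Outcrop 3) × (Outcrop 2→Outcrop 4) = (4454.4, -799.6, 5980).
So ∂z/∂easting = −n_x/n_z = −0.74488 and ∂z/∂northing = −n_y/n_z = 0.13371.
|∇z| = √(a²+b²) = 0.75679, so dip δ = arctan(0.75679) = 37.12°.
True thickness = vertical thickness × cos δ = 14 × cos 37.12° = 11.16 m.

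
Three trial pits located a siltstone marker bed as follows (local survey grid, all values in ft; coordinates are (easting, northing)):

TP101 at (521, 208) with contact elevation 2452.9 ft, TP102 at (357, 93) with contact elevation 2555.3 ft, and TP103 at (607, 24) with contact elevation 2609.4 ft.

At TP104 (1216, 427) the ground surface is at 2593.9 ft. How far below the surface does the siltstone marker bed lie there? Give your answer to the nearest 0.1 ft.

344.1 ft

Two edge vectors: TP101→TP102 = (-164, -115, 102.4), TP101→TP103 = (86, -184, 156.5).
Normal n = (TP101→TP102) × (TP101→TP103) = (844.1, 34472.4, 40066).
So ∂z/∂E = −n_x/n_z = −0.021068 and ∂z/∂N = −n_y/n_z = −0.860390.
Intercept c from TP101: 2452.9 + 10.98 + 178.96 = 2642.84.
At (1216, 427): z_contact = −25.62 − 367.39 + 2642.84 = 2249.83 ft.
Depth below ground = 2593.9 − 2249.83 = 344.1 ft.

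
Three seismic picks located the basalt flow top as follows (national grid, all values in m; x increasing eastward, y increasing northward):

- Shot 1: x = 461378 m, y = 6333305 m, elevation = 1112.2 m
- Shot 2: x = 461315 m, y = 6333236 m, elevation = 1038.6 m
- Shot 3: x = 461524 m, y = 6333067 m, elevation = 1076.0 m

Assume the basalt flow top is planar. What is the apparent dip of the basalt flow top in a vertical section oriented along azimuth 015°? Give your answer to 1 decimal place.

33.3°

Let the plane be z = a·x + b·y + c.
Shot 2−Shot 1: −63a − 69b = −73.6;  Shot 3−Shot 1: 146a − 238b = −36.2.
Solving gives a = 0.59913, b = 0.51963.
Unit vector along 015° is (sin 15°, cos 15°) = (0.2588, 0.9659).
Slope in that direction = a·(0.2588) + b·(0.9659) = 0.65699.
Apparent dip = arctan|0.65699| = 33.3° (true dip is 38.4°, so apparent ≤ true as expected).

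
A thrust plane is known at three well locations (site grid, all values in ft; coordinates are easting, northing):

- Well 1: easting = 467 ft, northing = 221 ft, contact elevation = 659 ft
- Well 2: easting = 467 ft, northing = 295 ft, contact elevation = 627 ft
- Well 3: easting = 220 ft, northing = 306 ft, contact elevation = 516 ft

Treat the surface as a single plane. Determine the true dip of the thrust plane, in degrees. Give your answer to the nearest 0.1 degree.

Two edge vectors: Well 1→Well 2 = (0, 74, -32), Well 1→Well 3 = (-247, 85, -143).
Normal n = (Well 1→Well 2) × (Well 1→Well 3) = (-7862, 7904, 18278).
So ∂z/∂easting = −n_x/n_z = 0.43013 and ∂z/∂northing = −n_y/n_z = −0.43243.
Gradient magnitude |∇z| = √(a² + b²) = √(0.18502 + 0.18700) = 0.60993.
True dip = arctan(0.60993) = 31.4°, dipping toward NW (azimuth ≈ 315°).

31.4°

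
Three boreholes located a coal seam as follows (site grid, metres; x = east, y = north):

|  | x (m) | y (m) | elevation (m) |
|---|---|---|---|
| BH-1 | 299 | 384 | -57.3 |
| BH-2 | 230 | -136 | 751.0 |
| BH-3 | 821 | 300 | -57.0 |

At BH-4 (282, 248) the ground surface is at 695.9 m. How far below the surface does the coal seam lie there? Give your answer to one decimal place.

542.1 m

Two edge vectors: BH-1→BH-2 = (-69, -520, 808.3), BH-1→BH-3 = (522, -84, 0.3).
Normal n = (BH-1→BH-2) × (BH-1→BH-3) = (67741.2, 421953.3, 277236).
So ∂z/∂x = −n_x/n_z = −0.24434 and ∂z/∂y = −n_y/n_z = −1.52200.
Intercept c from BH-1: -57.3 + 73.06 + 584.45 = 600.21.
At (282, 248): z_contact = −68.91 − 377.46 + 600.21 = 153.85 m.
Depth below ground = 695.9 − 153.85 = 542.1 m.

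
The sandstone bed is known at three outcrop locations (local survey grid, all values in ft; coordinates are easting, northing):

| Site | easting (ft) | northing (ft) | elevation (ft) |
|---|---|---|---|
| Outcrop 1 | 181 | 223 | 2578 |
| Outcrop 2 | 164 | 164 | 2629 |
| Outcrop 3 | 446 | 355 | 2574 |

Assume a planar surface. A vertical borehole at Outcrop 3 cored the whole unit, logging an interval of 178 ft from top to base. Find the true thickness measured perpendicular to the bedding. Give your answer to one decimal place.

118.8 ft

Two edge vectors: Outcrop 1→Outcrop 2 = (-17, -59, 51), Outcrop 1→Outcrop 3 = (265, 132, -4).
Normal n = (Outcrop 1→Outcrop 2) × (Outcrop 1→Outcrop 3) = (-6496, 13447, 13391).
So ∂z/∂easting = −n_x/n_z = 0.48510 and ∂z/∂northing = −n_y/n_z = −1.00418.
|∇z| = √(a²+b²) = 1.11522, so dip δ = arctan(1.11522) = 48.12°.
True thickness = vertical thickness × cos δ = 178 × cos 48.12° = 118.8 ft.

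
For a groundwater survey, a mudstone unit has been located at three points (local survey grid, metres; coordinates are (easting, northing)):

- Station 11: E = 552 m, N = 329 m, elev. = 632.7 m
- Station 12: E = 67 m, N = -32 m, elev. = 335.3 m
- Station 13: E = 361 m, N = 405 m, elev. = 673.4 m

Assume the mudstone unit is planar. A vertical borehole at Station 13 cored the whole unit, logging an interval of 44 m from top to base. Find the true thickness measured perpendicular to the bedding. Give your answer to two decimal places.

35.58 m

Two edge vectors: Station 11→Station 12 = (-485, -361, -297.4), Station 11→Station 13 = (-191, 76, 40.7).
Normal n = (Station 11→Station 12) × (Station 11→Station 13) = (7909.7, 76542.9, -105811).
So ∂z/∂E = −n_x/n_z = 0.07475 and ∂z/∂N = −n_y/n_z = 0.72339.
|∇z| = √(a²+b²) = 0.72724, so dip δ = arctan(0.72724) = 36.03°.
True thickness = vertical thickness × cos δ = 44 × cos 36.03° = 35.58 m.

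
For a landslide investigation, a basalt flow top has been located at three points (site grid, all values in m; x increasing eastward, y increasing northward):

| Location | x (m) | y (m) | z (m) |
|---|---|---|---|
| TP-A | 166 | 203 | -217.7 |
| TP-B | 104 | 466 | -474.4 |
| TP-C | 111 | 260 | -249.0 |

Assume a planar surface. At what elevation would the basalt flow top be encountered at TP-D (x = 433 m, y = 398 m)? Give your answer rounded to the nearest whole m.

Two edge vectors: TP-A→TP-B = (-62, 263, -256.7), TP-A→TP-C = (-55, 57, -31.3).
Normal n = (TP-A→TP-B) × (TP-A→TP-C) = (6400, 12177.9, 10931).
So ∂z/∂x = −n_x/n_z = −0.58549 and ∂z/∂y = −n_y/n_z = −1.11407.
Intercept c from TP-A: -217.7 + 97.19 + 226.16 = 105.65.
At (433, 398): z = −253.5 − 443.4 + 105.65 = -591.3 m.

-591 m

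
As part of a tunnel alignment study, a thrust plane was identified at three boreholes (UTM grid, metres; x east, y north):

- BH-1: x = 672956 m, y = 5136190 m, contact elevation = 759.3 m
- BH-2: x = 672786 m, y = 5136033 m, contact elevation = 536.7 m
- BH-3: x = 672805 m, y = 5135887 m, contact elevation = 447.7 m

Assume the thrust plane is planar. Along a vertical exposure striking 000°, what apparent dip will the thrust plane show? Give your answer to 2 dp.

34.85°

Let the plane be z = a·x + b·y + c.
BH-2−BH-1: −170a − 157b = −222.6;  BH-3−BH-1: −151a − 303b = −311.6.
Solving gives a = 0.66635, b = 0.69631.
Unit vector along 000° is (sin 0°, cos 0°) = (0.0000, 1.0000).
Slope in that direction = a·(0.0000) + b·(1.0000) = 0.69631.
Apparent dip = arctan|0.69631| = 34.85° (true dip is 43.9°, so apparent ≤ true as expected).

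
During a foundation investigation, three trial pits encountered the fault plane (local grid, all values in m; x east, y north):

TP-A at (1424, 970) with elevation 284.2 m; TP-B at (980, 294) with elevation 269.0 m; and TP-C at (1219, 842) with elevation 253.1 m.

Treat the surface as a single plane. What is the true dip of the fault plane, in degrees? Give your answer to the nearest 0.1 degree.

15.0°

Let the plane be z = a·x + b·y + c.
TP-B−TP-A: −444a − 676b = −15.2;  TP-C−TP-A: −205a − 128b = −31.1.
Solving gives a = 0.23338, b = −0.13080.
Gradient magnitude |∇z| = √(a² + b²) = √(0.05446 + 0.01711) = 0.26753.
True dip = arctan(0.26753) = 15.0°, dipping toward WNW (azimuth ≈ 299°).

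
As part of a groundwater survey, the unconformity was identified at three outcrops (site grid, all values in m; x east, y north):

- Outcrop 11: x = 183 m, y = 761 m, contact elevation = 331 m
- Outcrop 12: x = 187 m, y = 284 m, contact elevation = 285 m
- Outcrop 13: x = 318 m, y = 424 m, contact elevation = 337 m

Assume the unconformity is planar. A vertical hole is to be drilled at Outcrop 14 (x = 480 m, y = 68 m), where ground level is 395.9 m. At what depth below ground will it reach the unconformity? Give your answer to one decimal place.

Two edge vectors: Outcrop 11→Outcrop 12 = (4, -477, -46), Outcrop 11→Outcrop 13 = (135, -337, 6).
Normal n = (Outcrop 11→Outcrop 12) × (Outcrop 11→Outcrop 13) = (-18364, -6234, 63047).
So ∂z/∂x = −n_x/n_z = 0.29127 and ∂z/∂y = −n_y/n_z = 0.09888.
Intercept c from Outcrop 11: 331 − 53.30 − 75.25 = 202.45.
At (480, 68): z_contact = 139.81 + 6.72 + 202.45 = 348.99 m.
Depth below ground = 395.9 − 348.99 = 46.9 m.

46.9 m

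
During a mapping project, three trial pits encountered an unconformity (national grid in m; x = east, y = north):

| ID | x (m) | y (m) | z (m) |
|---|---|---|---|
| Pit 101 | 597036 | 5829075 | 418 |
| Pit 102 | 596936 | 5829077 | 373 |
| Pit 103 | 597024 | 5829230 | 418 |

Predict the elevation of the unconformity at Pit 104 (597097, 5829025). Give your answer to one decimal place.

443.7 m

Let the plane be z = a·x + b·y + c.
Pit 102−Pit 101: −100a + 2b = −45;  Pit 103−Pit 101: −12a + 155b = 0.
Solving gives a = 0.450697855, b = 0.034892737.
Then c = 418 − a·597036 − b·5829075 = −472057.23.
At (597097, 5829025): z = 269110.3 + 203390.6 − 472057.23 = 443.7 m.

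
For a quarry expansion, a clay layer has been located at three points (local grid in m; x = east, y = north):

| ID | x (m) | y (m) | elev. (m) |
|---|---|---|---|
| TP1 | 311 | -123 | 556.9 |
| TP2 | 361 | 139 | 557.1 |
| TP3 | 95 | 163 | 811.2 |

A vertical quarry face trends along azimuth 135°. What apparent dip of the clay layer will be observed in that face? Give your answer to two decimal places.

Two edge vectors: TP1→TP2 = (50, 262, 0.2), TP1→TP3 = (-216, 286, 254.3).
Normal n = (TP1→TP2) × (TP1→TP3) = (66569.4, -12758.2, 70892).
So ∂z/∂x = −n_x/n_z = −0.93903 and ∂z/∂y = −n_y/n_z = 0.17997.
Unit vector along 135° is (sin 135°, cos 135°) = (0.7071, -0.7071).
Slope in that direction = a·(0.7071) + b·(-0.7071) = −0.79125.
Apparent dip = arctan|0.79125| = 38.35° (true dip is 43.7°, so apparent ≤ true as expected).

38.35°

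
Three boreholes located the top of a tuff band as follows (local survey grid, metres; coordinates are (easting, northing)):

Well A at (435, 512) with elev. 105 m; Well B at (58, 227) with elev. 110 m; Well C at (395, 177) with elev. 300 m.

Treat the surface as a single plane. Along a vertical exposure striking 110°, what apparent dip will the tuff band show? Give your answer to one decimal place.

Let the plane be z = a·E + b·N + c.
Well B−Well A: −377a − 285b = 5;  Well C−Well A: −40a − 335b = 195.
Solving gives a = 0.46912, b = −0.63810.
Unit vector along 110° is (sin 110°, cos 110°) = (0.9397, -0.3420).
Slope in that direction = a·(0.9397) + b·(-0.3420) = 0.65908.
Apparent dip = arctan|0.65908| = 33.4° (true dip is 38.4°, so apparent ≤ true as expected).

33.4°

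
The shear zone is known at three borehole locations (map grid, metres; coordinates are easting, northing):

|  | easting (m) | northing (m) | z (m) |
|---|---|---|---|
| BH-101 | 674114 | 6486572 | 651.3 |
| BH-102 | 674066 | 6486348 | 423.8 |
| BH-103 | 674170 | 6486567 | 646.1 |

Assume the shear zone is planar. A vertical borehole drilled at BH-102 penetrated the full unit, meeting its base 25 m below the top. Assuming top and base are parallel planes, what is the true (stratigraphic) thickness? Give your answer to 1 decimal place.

17.5 m

Two edge vectors: BH-101→BH-102 = (-48, -224, -227.5), BH-101→BH-103 = (56, -5, -5.2).
Normal n = (BH-101→BH-102) × (BH-101→BH-103) = (27.3, -12989.6, 12784).
So ∂z/∂easting = −n_x/n_z = −0.00214 and ∂z/∂northing = −n_y/n_z = 1.01608.
|∇z| = √(a²+b²) = 1.01608, so dip δ = arctan(1.01608) = 45.46°.
True thickness = vertical thickness × cos δ = 25 × cos 45.46° = 17.5 m.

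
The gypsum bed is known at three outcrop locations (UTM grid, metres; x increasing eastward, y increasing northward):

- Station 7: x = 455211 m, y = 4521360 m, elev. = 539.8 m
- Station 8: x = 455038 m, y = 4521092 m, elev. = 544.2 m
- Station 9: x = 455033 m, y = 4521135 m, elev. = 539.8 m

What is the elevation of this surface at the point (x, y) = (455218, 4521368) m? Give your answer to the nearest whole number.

540 m

Let the plane be z = a·x + b·y + c.
Station 8−Station 7: −173a − 268b = 4.4;  Station 9−Station 7: −178a − 225b = 0.
Solving gives a = 0.11276911, b = −0.08921289.
Then c = 539.8 − a·455211 − b·4521360 = 352569.67.
At (455218, 4521368): z = 51334.5 − 403364.3 + 352569.67 = 539.9 m.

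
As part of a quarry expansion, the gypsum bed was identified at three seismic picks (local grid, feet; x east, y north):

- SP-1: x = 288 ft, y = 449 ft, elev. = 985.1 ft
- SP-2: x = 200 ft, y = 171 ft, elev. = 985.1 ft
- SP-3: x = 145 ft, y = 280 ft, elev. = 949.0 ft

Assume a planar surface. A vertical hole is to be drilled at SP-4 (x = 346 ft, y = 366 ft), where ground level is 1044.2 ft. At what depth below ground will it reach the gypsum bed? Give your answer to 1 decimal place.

Two edge vectors: SP-1→SP-2 = (-88, -278, 0), SP-1→SP-3 = (-143, -169, -36.1).
Normal n = (SP-1→SP-2) × (SP-1→SP-3) = (10035.8, -3176.8, -24882).
So ∂z/∂x = −n_x/n_z = 0.40334 and ∂z/∂y = −n_y/n_z = −0.12767.
Intercept c from SP-1: 985.1 − 116.16 + 57.33 = 926.27.
At (346, 366): z_contact = 139.55 − 46.73 + 926.27 = 1019.09 ft.
Depth below ground = 1044.2 − 1019.09 = 25.1 ft.

25.1 ft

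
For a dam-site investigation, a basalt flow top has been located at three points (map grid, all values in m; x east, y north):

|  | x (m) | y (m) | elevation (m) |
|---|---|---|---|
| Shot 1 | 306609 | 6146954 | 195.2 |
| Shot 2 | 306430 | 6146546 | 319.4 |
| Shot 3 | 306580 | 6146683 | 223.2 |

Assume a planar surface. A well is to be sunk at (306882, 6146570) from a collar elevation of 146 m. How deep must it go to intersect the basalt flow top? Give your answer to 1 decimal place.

101.5 m

Two edge vectors: Shot 1→Shot 2 = (-179, -408, 124.2), Shot 1→Shot 3 = (-29, -271, 28).
Normal n = (Shot 1→Shot 2) × (Shot 1→Shot 3) = (22234.2, 1410.2, 36677).
So ∂z/∂x = −n_x/n_z = −0.606216430 and ∂z/∂y = −n_y/n_z = −0.038449164.
Intercept c from Shot 1: 195.2 + 185871.41 + 236345.24 = 422411.86.
At (306882, 6146570): z_contact = −186036.91 − 236330.48 + 422411.86 = 44.47 m.
Depth below ground = 146 − 44.47 = 101.5 m.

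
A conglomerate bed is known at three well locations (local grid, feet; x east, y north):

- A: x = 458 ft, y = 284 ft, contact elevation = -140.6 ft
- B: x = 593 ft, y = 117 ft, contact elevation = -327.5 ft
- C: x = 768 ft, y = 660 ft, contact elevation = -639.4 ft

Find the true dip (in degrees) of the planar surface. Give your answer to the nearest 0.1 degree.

Let the plane be z = a·x + b·y + c.
B−A: 135a − 167b = −186.9;  C−A: 310a + 376b = −498.8.
Solving gives a = −1.49784, b = −0.09167.
Gradient magnitude |∇z| = √(a² + b²) = √(2.24354 + 0.00840) = 1.50065.
True dip = arctan(1.50065) = 56.3°, dipping toward E (azimuth ≈ 086°).

56.3°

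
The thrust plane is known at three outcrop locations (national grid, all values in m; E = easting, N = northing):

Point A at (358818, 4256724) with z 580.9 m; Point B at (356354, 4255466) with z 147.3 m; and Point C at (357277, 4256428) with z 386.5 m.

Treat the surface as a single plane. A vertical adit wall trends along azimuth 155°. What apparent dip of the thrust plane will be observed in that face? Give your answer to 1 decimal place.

5.8°

Two edge vectors: Point A→Point B = (-2464, -1258, -433.6), Point A→Point C = (-1541, -296, -194.4).
Normal n = (Point A→Point B) × (Point A→Point C) = (116209.6, 189176, -1209234).
So ∂z/∂E = −n_x/n_z = 0.09610 and ∂z/∂N = −n_y/n_z = 0.15644.
Unit vector along 155° is (sin 155°, cos 155°) = (0.4226, -0.9063).
Slope in that direction = a·(0.4226) + b·(-0.9063) = −0.10117.
Apparent dip = arctan|0.10117| = 5.8° (true dip is 10.4°, so apparent ≤ true as expected).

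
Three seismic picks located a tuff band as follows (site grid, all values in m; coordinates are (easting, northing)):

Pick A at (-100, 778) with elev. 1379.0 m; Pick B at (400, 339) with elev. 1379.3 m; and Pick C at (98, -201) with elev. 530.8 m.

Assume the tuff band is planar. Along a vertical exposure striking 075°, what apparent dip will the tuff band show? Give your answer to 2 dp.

49.40°

Two edge vectors: Pick A→Pick B = (500, -439, 0.3), Pick A→Pick C = (198, -979, -848.2).
Normal n = (Pick A→Pick B) × (Pick A→Pick C) = (372653.5, 424159.4, -402578).
So ∂z/∂E = −n_x/n_z = 0.92567 and ∂z/∂N = −n_y/n_z = 1.05361.
Unit vector along 075° is (sin 75°, cos 75°) = (0.9659, 0.2588).
Slope in that direction = a·(0.9659) + b·(0.2588) = 1.16682.
Apparent dip = arctan|1.16682| = 49.40° (true dip is 54.5°, so apparent ≤ true as expected).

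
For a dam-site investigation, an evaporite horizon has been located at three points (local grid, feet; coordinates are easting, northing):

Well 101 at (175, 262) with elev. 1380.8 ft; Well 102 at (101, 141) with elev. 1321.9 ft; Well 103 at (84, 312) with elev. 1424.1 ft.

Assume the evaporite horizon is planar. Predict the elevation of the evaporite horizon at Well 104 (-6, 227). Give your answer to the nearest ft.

1389 ft

Let the plane be z = a·easting + b·northing + c.
Well 102−Well 101: −74a − 121b = −58.9;  Well 103−Well 101: −91a + 50b = 43.3.
Solving gives a = −0.15596, b = 0.58216.
Then c = 1380.8 − a·175 − b·262 = 1255.57.
At (-6, 227): z = 0.9 + 132.1 + 1255.57 = 1388.7 ft.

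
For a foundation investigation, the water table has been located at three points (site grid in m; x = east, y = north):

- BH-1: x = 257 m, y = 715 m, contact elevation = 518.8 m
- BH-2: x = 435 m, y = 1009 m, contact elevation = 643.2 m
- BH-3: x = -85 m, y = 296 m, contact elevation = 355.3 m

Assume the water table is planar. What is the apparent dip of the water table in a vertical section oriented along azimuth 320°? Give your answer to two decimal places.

26.42°

Let the plane be z = a·x + b·y + c.
BH-2−BH-1: 178a + 294b = 124.4;  BH-3−BH-1: −342a − 419b = −163.5.
Solving gives a = −0.15615, b = 0.51767.
Unit vector along 320° is (sin 320°, cos 320°) = (-0.6428, 0.7660).
Slope in that direction = a·(-0.6428) + b·(0.7660) = 0.49693.
Apparent dip = arctan|0.49693| = 26.42° (true dip is 28.4°, so apparent ≤ true as expected).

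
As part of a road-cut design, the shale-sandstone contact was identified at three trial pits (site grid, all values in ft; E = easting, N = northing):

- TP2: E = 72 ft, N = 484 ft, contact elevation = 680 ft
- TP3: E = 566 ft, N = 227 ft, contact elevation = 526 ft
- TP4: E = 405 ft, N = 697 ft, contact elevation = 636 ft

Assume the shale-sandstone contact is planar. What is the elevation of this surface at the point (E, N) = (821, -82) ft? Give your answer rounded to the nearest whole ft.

419 ft

Two edge vectors: TP2→TP3 = (494, -257, -154), TP2→TP4 = (333, 213, -44).
Normal n = (TP2→TP3) × (TP2→TP4) = (44110, -29546, 190803).
So ∂z/∂E = −n_x/n_z = −0.23118 and ∂z/∂N = −n_y/n_z = 0.15485.
Intercept c from TP2: 680 + 16.65 − 74.95 = 621.70.
At (821, -82): z = −189.8 − 12.7 + 621.70 = 419.2 ft.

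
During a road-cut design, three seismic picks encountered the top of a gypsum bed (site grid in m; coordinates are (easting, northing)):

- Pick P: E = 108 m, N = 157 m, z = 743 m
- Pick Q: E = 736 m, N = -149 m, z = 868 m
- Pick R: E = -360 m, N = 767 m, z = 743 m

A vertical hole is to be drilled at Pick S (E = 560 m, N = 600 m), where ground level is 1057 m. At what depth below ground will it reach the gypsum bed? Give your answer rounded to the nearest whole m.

Two edge vectors: Pick P→Pick Q = (628, -306, 125), Pick P→Pick R = (-468, 610, 0).
Normal n = (Pick P→Pick Q) × (Pick P→Pick R) = (-76250, -58500, 239872).
So ∂z/∂E = −n_x/n_z = 0.31788 and ∂z/∂N = −n_y/n_z = 0.24388.
Intercept c from Pick P: 743 − 34.33 − 38.29 = 670.38.
At (560, 600): z_contact = 178.0 + 146.3 + 670.38 = 994.7 m.
Depth below ground = 1057 − 994.7 = 62 m.

62 m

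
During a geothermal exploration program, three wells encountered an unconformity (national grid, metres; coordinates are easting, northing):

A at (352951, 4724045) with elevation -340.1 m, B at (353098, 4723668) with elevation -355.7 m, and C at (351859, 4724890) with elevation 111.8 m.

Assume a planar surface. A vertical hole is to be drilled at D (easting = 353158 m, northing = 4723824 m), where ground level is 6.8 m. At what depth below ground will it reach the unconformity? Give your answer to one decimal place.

Two edge vectors: A→B = (147, -377, -15.6), A→C = (-1092, 845, 451.9).
Normal n = (A→B) × (A→C) = (-157184.3, -49394.1, -287469).
So ∂z/∂easting = −n_x/n_z = −0.546786958 and ∂z/∂northing = −n_y/n_z = −0.171824092.
Intercept c from A: -340.1 + 192989.00 + 811704.74 = 1004353.65.
At (353158, 4723824): z_contact = −193102.19 − 811666.77 + 1004353.65 = -415.31 m.
Depth below ground = 6.8 − (-415.31) = 422.1 m.

422.1 m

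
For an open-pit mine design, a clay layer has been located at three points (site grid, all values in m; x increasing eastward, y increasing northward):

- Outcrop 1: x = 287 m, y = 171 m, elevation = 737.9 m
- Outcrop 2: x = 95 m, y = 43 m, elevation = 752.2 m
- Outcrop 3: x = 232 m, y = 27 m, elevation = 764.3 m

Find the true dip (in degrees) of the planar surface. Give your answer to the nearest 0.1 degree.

12.3°

Two edge vectors: Outcrop 1→Outcrop 2 = (-192, -128, 14.3), Outcrop 1→Outcrop 3 = (-55, -144, 26.4).
Normal n = (Outcrop 1→Outcrop 2) × (Outcrop 1→Outcrop 3) = (-1320, 4282.3, 20608).
So ∂z/∂x = −n_x/n_z = 0.06405 and ∂z/∂y = −n_y/n_z = −0.20780.
Gradient magnitude |∇z| = √(a² + b²) = √(0.00410 + 0.04318) = 0.21745.
True dip = arctan(0.21745) = 12.3°, dipping toward NNW (azimuth ≈ 343°).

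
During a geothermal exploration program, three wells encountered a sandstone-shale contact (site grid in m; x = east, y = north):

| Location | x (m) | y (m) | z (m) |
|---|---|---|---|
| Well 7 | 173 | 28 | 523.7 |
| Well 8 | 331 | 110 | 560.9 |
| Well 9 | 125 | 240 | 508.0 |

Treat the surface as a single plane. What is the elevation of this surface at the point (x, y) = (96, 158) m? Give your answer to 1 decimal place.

502.4 m

Let the plane be z = a·x + b·y + c.
Well 8−Well 7: 158a + 82b = 37.2;  Well 9−Well 7: −48a + 212b = −15.7.
Solving gives a = 0.24508, b = −0.01857.
Then c = 523.7 − a·173 − b·28 = 481.82.
At (96, 158): z = 23.5 − 2.9 + 481.82 = 502.4 m.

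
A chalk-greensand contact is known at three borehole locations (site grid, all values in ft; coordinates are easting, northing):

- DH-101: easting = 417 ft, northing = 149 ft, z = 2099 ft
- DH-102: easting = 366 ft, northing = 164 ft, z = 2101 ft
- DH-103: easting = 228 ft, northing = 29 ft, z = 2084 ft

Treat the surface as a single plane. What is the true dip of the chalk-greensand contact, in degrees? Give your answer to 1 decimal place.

7.3°

Let the plane be z = a·easting + b·northing + c.
DH-102−DH-101: −51a + 15b = 2;  DH-103−DH-101: −189a − 120b = −15.
Solving gives a = −0.00168, b = 0.12764.
Gradient magnitude |∇z| = √(a² + b²) = √(0.00000 + 0.01629) = 0.12765.
True dip = arctan(0.12765) = 7.3°, dipping toward S (azimuth ≈ 179°).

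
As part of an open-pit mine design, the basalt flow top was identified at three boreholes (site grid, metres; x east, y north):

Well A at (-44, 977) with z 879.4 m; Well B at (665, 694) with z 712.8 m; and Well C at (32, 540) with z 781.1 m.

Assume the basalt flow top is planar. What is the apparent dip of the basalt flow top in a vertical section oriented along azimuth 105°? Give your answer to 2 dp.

11.41°

Let the plane be z = a·x + b·y + c.
Well B−Well A: 709a − 283b = −166.6;  Well C−Well A: 76a − 437b = −98.3.
Solving gives a = −0.15602, b = 0.19781.
Unit vector along 105° is (sin 105°, cos 105°) = (0.9659, -0.2588).
Slope in that direction = a·(0.9659) + b·(-0.2588) = −0.20190.
Apparent dip = arctan|0.20190| = 11.41° (true dip is 14.1°, so apparent ≤ true as expected).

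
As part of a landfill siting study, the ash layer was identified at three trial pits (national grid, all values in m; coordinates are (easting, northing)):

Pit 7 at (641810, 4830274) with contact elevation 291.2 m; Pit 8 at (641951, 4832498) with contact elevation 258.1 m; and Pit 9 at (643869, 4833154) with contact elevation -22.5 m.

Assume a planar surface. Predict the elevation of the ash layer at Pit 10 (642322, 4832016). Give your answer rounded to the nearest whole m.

Let the plane be z = a·E + b·N + c.
Pit 8−Pit 7: 141a + 2224b = −33.1;  Pit 9−Pit 7: 2059a + 2880b = −313.7.
Solving gives a = −0.14433769, b = −0.00573219.
Then c = 291.2 − a·641810 − b·4830274 = 120616.61.
At (642322, 4832016): z = −92711.3 − 27698.0 + 120616.61 = 207.3 m.

207 m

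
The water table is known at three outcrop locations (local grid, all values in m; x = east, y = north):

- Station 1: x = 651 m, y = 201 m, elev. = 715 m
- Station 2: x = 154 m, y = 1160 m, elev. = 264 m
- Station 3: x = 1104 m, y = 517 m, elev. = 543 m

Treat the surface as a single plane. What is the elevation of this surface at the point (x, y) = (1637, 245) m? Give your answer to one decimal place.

656.0 m

Let the plane be z = a·x + b·y + c.
Station 2−Station 1: −497a + 959b = −451;  Station 3−Station 1: 453a + 316b = −172.
Solving gives a = −0.037925, b = −0.489936.
Then c = 715 − a·651 − b·201 = 838.17.
At (1637, 245): z = −62.1 − 120.0 + 838.17 = 656.0 m.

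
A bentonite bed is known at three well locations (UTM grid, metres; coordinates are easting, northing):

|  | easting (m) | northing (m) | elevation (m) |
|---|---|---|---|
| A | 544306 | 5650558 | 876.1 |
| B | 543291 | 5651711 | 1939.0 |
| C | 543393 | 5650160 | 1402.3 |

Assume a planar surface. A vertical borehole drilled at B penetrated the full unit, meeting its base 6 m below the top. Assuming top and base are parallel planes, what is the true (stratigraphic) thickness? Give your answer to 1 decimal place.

Two edge vectors: A→B = (-1015, 1153, 1062.9), A→C = (-913, -398, 526.2).
Normal n = (A→B) × (A→C) = (1029742.8, -436334.7, 1456659).
So ∂z/∂easting = −n_x/n_z = −0.70692 and ∂z/∂northing = −n_y/n_z = 0.29954.
|∇z| = √(a²+b²) = 0.76777, so dip δ = arctan(0.76777) = 37.52°.
True thickness = vertical thickness × cos δ = 6 × cos 37.52° = 4.8 m.

4.8 m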